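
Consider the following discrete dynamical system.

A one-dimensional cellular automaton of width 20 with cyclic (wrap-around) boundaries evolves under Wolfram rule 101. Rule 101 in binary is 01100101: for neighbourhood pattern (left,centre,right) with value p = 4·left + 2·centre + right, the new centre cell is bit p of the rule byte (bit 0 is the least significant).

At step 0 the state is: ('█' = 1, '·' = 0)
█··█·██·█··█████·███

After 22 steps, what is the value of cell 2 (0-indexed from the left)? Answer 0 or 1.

1

t=0: █··█·██·█··█████·███
t=1: █··██·███······██···
t=2: █···██··█·████··█·█·
t=3: █·█··█··██···█··████
t=4: ███··█···█·█·█······
t=5: ··█··█·█·█████·████·
t=6: █·█··████····██···█·
t=7: ███·····█·██··█·█·██
t=8: ··█·███·██·█··████··
t=9: █·██··██·███·····█·█
t=10: ██·█···██··█·███·██·
t=11: ·███·█··█··██··██·██
t=12: █··███··█···█···██·█
t=13: █····█··█·█·█·█··██·
t=14: █·██·█··███████···██
t=15: ██·███········█·█···
t=16: ·██··█·██████·███·█·
t=17: ··█··██·····██··███·
t=18: █·█···█·███··█····█·
t=19: ███·█·██··█··█·██·██
t=20: ··████·█··█··██·██··
t=21: █····███··█···██·█·█
t=22: █·██···█··█·█··████·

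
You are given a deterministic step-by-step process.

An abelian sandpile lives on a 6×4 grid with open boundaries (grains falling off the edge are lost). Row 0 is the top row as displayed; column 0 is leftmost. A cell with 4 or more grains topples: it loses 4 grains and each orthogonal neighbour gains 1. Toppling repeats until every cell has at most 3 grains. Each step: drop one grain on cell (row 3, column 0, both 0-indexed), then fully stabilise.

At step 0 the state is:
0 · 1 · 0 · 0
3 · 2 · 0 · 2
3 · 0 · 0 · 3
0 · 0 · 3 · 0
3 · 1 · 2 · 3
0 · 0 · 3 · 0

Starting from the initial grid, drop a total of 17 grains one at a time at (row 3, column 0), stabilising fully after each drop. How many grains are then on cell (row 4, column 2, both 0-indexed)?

2

k=0  0 · 1 · 0 · 0
3 · 2 · 0 · 2
3 · 0 · 0 · 3
0 · 0 · 3 · 0
3 · 1 · 2 · 3
0 · 0 · 3 · 0
k=1  0 · 1 · 0 · 0
3 · 2 · 0 · 2
3 · 0 · 0 · 3
1 · 0 · 3 · 0
3 · 1 · 2 · 3
0 · 0 · 3 · 0
k=2  0 · 1 · 0 · 0
3 · 2 · 0 · 2
3 · 0 · 0 · 3
2 · 0 · 3 · 0
3 · 1 · 2 · 3
0 · 0 · 3 · 0
k=3  0 · 1 · 0 · 0
3 · 2 · 0 · 2
3 · 0 · 0 · 3
3 · 0 · 3 · 0
3 · 1 · 2 · 3
0 · 0 · 3 · 0
k=4  1 · 1 · 0 · 0
0 · 3 · 0 · 2
1 · 1 · 0 · 3
2 · 1 · 3 · 0
0 · 2 · 2 · 3
1 · 0 · 3 · 0
k=5  1 · 1 · 0 · 0
0 · 3 · 0 · 2
1 · 1 · 0 · 3
3 · 1 · 3 · 0
0 · 2 · 2 · 3
1 · 0 · 3 · 0
k=6  1 · 1 · 0 · 0
0 · 3 · 0 · 2
2 · 1 · 0 · 3
0 · 2 · 3 · 0
1 · 2 · 2 · 3
1 · 0 · 3 · 0
k=7  1 · 1 · 0 · 0
0 · 3 · 0 · 2
2 · 1 · 0 · 3
1 · 2 · 3 · 0
1 · 2 · 2 · 3
1 · 0 · 3 · 0
k=8  1 · 1 · 0 · 0
0 · 3 · 0 · 2
2 · 1 · 0 · 3
2 · 2 · 3 · 0
1 · 2 · 2 · 3
1 · 0 · 3 · 0
k=9  1 · 1 · 0 · 0
0 · 3 · 0 · 2
2 · 1 · 0 · 3
3 · 2 · 3 · 0
1 · 2 · 2 · 3
1 · 0 · 3 · 0
k=10  1 · 1 · 0 · 0
0 · 3 · 0 · 2
3 · 1 · 0 · 3
0 · 3 · 3 · 0
2 · 2 · 2 · 3
1 · 0 · 3 · 0
k=11  1 · 1 · 0 · 0
0 · 3 · 0 · 2
3 · 1 · 0 · 3
1 · 3 · 3 · 0
2 · 2 · 2 · 3
1 · 0 · 3 · 0
k=12  1 · 1 · 0 · 0
0 · 3 · 0 · 2
3 · 1 · 0 · 3
2 · 3 · 3 · 0
2 · 2 · 2 · 3
1 · 0 · 3 · 0
k=13  1 · 1 · 0 · 0
0 · 3 · 0 · 2
3 · 1 · 0 · 3
3 · 3 · 3 · 0
2 · 2 · 2 · 3
1 · 0 · 3 · 0
k=14  1 · 1 · 0 · 0
1 · 3 · 0 · 2
0 · 3 · 1 · 3
2 · 1 · 0 · 1
3 · 3 · 3 · 3
1 · 0 · 3 · 0
k=15  1 · 1 · 0 · 0
1 · 3 · 0 · 2
0 · 3 · 1 · 3
3 · 1 · 0 · 1
3 · 3 · 3 · 3
1 · 0 · 3 · 0
k=16  1 · 1 · 0 · 0
1 · 3 · 0 · 2
1 · 3 · 1 · 3
1 · 3 · 1 · 2
1 · 1 · 2 · 0
2 · 2 · 0 · 2
k=17  1 · 1 · 0 · 0
1 · 3 · 0 · 2
1 · 3 · 1 · 3
2 · 3 · 1 · 2
1 · 1 · 2 · 0
2 · 2 · 0 · 2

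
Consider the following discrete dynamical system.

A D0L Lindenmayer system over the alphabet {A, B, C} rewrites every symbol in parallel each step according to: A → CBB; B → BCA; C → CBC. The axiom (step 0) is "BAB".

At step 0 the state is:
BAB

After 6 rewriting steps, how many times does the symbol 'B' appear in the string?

821

gen 0: BAB
gen 1: BCACBBBCA
gen 2: BCACBCCBBCBCBCABCABCACBCCBB
gen 3: BCACBCCBBCBCBCACBCCBCBCABCACBCBCACBCBCACBCCBBBCACBCCBBBCACBCCBBCBCBCACBCCBCBCABCA
gen 4: BCACBCCBBCBCBCACBCCBCBCABCACBCBCACBCBCACBCCBBCBCBCACBCCBCB…ABCACBCBCACBCBCACBCCBBCBCBCACBCCBCBCACBCBCACBCCBBBCACBCCBB  (len 243)
gen 5: BCACBCCBBCBCBCACBCCBCBCABCACBCBCACBCBCACBCCBBCBCBCACBCCBCB…ACBCBCACBCCBBCBCBCACBCCBCBCABCABCACBCCBBCBCBCACBCCBCBCABCA  (len 729)
gen 6: BCACBCCBBCBCBCACBCCBCBCABCACBCBCACBCBCACBCCBBCBCBCACBCCBCB…ABCACBCBCACBCBCACBCCBBCBCBCACBCCBCBCACBCBCACBCCBBBCACBCCBB  (len 2187)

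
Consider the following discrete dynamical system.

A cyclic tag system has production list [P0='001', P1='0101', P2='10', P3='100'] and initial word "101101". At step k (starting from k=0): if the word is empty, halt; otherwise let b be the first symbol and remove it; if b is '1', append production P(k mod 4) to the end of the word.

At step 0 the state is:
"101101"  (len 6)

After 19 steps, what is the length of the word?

16

[0] "101101"  (len 6)
[1] "01101001"  (len 8)
[2] "1101001"  (len 7)
[3] "10100110"  (len 8)
[4] "0100110100"  (len 10)
[5] "100110100"  (len 9)
[6] "001101000101"  (len 12)
[7] "01101000101"  (len 11)
[8] "1101000101"  (len 10)
[9] "101000101001"  (len 12)
[10] "010001010010101"  (len 15)
[11] "10001010010101"  (len 14)
[12] "0001010010101100"  (len 16)
[13] "001010010101100"  (len 15)
[14] "01010010101100"  (len 14)
[15] "1010010101100"  (len 13)
[16] "010010101100100"  (len 15)
[17] "10010101100100"  (len 14)
[18] "00101011001000101"  (len 17)
[19] "0101011001000101"  (len 16)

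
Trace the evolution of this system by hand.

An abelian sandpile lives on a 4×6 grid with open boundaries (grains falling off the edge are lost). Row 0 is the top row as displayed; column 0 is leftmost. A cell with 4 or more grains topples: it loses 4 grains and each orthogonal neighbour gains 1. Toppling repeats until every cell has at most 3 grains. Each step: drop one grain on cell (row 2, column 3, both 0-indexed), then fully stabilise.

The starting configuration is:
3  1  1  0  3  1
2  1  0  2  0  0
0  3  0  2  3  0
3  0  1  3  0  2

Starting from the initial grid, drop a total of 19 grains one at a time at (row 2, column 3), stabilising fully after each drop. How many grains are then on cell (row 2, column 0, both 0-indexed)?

1

step 0: 3  1  1  0  3  1
2  1  0  2  0  0
0  3  0  2  3  0
3  0  1  3  0  2
step 1: 3  1  1  0  3  1
2  1  0  2  0  0
0  3  0  3  3  0
3  0  1  3  0  2
step 2: 3  1  1  0  3  1
2  1  0  3  1  0
0  3  1  2  0  1
3  0  2  0  2  2
step 3: 3  1  1  0  3  1
2  1  0  3  1  0
0  3  1  3  0  1
3  0  2  0  2  2
step 4: 3  1  1  1  3  1
2  1  1  0  2  0
0  3  2  1  1  1
3  0  2  1  2  2
step 5: 3  1  1  1  3  1
2  1  1  0  2  0
0  3  2  2  1  1
3  0  2  1  2  2
step 6: 3  1  1  1  3  1
2  1  1  0  2  0
0  3  2  3  1  1
3  0  2  1  2  2
step 7: 3  1  1  1  3  1
2  1  1  1  2  0
0  3  3  0  2  1
3  0  2  2  2  2
step 8: 3  1  1  1  3  1
2  1  1  1  2  0
0  3  3  1  2  1
3  0  2  2  2  2
step 9: 3  1  1  1  3  1
2  1  1  1  2  0
0  3  3  2  2  1
3  0  2  2  2  2
step 10: 3  1  1  1  3  1
2  1  1  1  2  0
0  3  3  3  2  1
3  0  2  2  2  2
step 11: 3  1  1  1  3  1
2  2  2  2  2  0
1  0  1  1  3  1
3  1  3  3  2  2
step 12: 3  1  1  1  3  1
2  2  2  2  2  0
1  0  1  2  3  1
3  1  3  3  2  2
step 13: 3  1  1  1  3  1
2  2  2  2  2  0
1  0  1  3  3  1
3  1  3  3  2  2
step 14: 3  1  1  1  3  1
2  2  2  3  3  0
1  0  3  2  1  2
3  2  0  2  0  3
step 15: 3  1  1  1  3  1
2  2  2  3  3  0
1  0  3  3  1  2
3  2  0  2  0  3
step 16: 3  1  2  3  0  2
2  3  0  2  1  1
1  1  1  2  3  2
3  2  1  3  0  3
step 17: 3  1  2  3  0  2
2  3  0  2  1  1
1  1  1  3  3  2
3  2  1  3  0  3
step 18: 3  1  2  3  0  2
2  3  0  3  2  1
1  1  2  2  0  3
3  2  2  0  2  3
step 19: 3  1  2  3  0  2
2  3  0  3  2  1
1  1  2  3  0  3
3  2  2  0  2  3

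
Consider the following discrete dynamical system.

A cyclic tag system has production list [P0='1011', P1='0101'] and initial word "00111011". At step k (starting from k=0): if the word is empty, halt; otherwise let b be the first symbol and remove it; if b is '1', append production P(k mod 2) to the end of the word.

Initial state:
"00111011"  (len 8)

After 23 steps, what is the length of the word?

k=0  "00111011"  (len 8)
k=1  "0111011"  (len 7)
k=2  "111011"  (len 6)
k=3  "110111011"  (len 9)
k=4  "101110110101"  (len 12)
k=5  "011101101011011"  (len 15)
k=6  "11101101011011"  (len 14)
k=7  "11011010110111011"  (len 17)
k=8  "10110101101110110101"  (len 20)
k=9  "01101011011101101011011"  (len 23)
k=10  "1101011011101101011011"  (len 22)
k=11  "1010110111011010110111011"  (len 25)
k=12  "0101101110110101101110110101"  (len 28)
k=13  "101101110110101101110110101"  (len 27)
k=14  "011011101101011011101101010101"  (len 30)
k=15  "11011101101011011101101010101"  (len 29)
k=16  "10111011010110111011010101010101"  (len 32)
k=17  "01110110101101110110101010101011011"  (len 35)
k=18  "1110110101101110110101010101011011"  (len 34)
k=19  "1101101011011101101010101010110111011"  (len 37)
k=20  "1011010110111011010101010101101110110101"  (len 40)
k=21  "0110101101110110101010101011011101101011011"  (len 43)
k=22  "110101101110110101010101011011101101011011"  (len 42)
k=23  "101011011101101010101010110111011010110111011"  (len 45)

45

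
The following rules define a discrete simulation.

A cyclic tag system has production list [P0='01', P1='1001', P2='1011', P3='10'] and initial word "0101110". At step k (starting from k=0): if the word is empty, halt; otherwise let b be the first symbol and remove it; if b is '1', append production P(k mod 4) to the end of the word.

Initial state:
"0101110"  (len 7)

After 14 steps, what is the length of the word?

13

gen 0: "0101110"  (len 7)
gen 1: "101110"  (len 6)
gen 2: "011101001"  (len 9)
gen 3: "11101001"  (len 8)
gen 4: "110100110"  (len 9)
gen 5: "1010011001"  (len 10)
gen 6: "0100110011001"  (len 13)
gen 7: "100110011001"  (len 12)
gen 8: "0011001100110"  (len 13)
gen 9: "011001100110"  (len 12)
gen 10: "11001100110"  (len 11)
gen 11: "10011001101011"  (len 14)
gen 12: "001100110101110"  (len 15)
gen 13: "01100110101110"  (len 14)
gen 14: "1100110101110"  (len 13)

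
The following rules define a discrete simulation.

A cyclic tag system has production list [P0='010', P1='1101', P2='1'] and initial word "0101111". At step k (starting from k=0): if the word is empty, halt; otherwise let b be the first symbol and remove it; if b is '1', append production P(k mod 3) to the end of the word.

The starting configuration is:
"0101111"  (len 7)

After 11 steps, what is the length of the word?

20

step 0: "0101111"  (len 7)
step 1: "101111"  (len 6)
step 2: "011111101"  (len 9)
step 3: "11111101"  (len 8)
step 4: "1111101010"  (len 10)
step 5: "1111010101101"  (len 13)
step 6: "1110101011011"  (len 13)
step 7: "110101011011010"  (len 15)
step 8: "101010110110101101"  (len 18)
step 9: "010101101101011011"  (len 18)
step 10: "10101101101011011"  (len 17)
step 11: "01011011010110111101"  (len 20)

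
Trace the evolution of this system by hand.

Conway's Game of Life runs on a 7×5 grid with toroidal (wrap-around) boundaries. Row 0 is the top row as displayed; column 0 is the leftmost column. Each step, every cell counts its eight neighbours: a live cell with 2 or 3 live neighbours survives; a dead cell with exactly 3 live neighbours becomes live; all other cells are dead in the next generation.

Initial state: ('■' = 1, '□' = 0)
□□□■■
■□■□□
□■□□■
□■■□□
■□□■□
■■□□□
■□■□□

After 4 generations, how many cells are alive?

2

gen 0: □□□■■
■□■□□
□■□□■
□■■□□
■□□■□
■■□□□
■□■□□
gen 1: ■□■■■
■■■□□
□□□■□
□■■■■
■□□□■
■□■□□
■□■■□
gen 2: □□□□□
■□□□□
□□□□□
□■■□□
□□□□□
■□■□□
■□□□□
gen 3: □□□□□
□□□□□
□■□□□
□□□□□
□□■□□
□■□□□
□■□□□
gen 4: □□□□□
□□□□□
□□□□□
□□□□□
□□□□□
□■■□□
□□□□□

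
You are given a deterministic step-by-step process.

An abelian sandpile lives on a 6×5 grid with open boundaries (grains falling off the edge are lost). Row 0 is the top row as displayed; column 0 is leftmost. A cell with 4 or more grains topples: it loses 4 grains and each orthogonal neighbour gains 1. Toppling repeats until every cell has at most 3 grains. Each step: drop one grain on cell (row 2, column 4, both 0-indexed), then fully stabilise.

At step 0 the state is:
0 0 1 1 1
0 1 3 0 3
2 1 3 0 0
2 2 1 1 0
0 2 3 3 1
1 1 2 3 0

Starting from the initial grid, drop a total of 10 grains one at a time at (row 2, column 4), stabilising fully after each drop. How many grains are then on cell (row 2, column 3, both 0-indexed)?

k=0  0 0 1 1 1
0 1 3 0 3
2 1 3 0 0
2 2 1 1 0
0 2 3 3 1
1 1 2 3 0
k=1  0 0 1 1 1
0 1 3 0 3
2 1 3 0 1
2 2 1 1 0
0 2 3 3 1
1 1 2 3 0
k=2  0 0 1 1 1
0 1 3 0 3
2 1 3 0 2
2 2 1 1 0
0 2 3 3 1
1 1 2 3 0
k=3  0 0 1 1 1
0 1 3 0 3
2 1 3 0 3
2 2 1 1 0
0 2 3 3 1
1 1 2 3 0
k=4  0 0 1 1 2
0 1 3 1 0
2 1 3 1 1
2 2 1 1 1
0 2 3 3 1
1 1 2 3 0
k=5  0 0 1 1 2
0 1 3 1 0
2 1 3 1 2
2 2 1 1 1
0 2 3 3 1
1 1 2 3 0
k=6  0 0 1 1 2
0 1 3 1 0
2 1 3 1 3
2 2 1 1 1
0 2 3 3 1
1 1 2 3 0
k=7  0 0 1 1 2
0 1 3 1 1
2 1 3 2 0
2 2 1 1 2
0 2 3 3 1
1 1 2 3 0
k=8  0 0 1 1 2
0 1 3 1 1
2 1 3 2 1
2 2 1 1 2
0 2 3 3 1
1 1 2 3 0
k=9  0 0 1 1 2
0 1 3 1 1
2 1 3 2 2
2 2 1 1 2
0 2 3 3 1
1 1 2 3 0
k=10  0 0 1 1 2
0 1 3 1 1
2 1 3 2 3
2 2 1 1 2
0 2 3 3 1
1 1 2 3 0

2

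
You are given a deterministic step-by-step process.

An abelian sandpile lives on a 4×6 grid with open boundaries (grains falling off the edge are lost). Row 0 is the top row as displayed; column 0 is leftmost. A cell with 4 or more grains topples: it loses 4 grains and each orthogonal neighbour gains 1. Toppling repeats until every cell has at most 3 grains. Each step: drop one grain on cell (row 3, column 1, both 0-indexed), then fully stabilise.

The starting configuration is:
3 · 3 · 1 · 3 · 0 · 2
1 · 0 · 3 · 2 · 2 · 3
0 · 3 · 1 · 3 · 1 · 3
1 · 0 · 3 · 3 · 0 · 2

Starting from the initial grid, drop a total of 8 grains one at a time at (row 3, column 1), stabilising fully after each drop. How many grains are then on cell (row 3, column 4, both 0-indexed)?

t=0: 3 · 3 · 1 · 3 · 0 · 2
1 · 0 · 3 · 2 · 2 · 3
0 · 3 · 1 · 3 · 1 · 3
1 · 0 · 3 · 3 · 0 · 2
t=1: 3 · 3 · 1 · 3 · 0 · 2
1 · 0 · 3 · 2 · 2 · 3
0 · 3 · 1 · 3 · 1 · 3
1 · 1 · 3 · 3 · 0 · 2
t=2: 3 · 3 · 1 · 3 · 0 · 2
1 · 0 · 3 · 2 · 2 · 3
0 · 3 · 1 · 3 · 1 · 3
1 · 2 · 3 · 3 · 0 · 2
t=3: 3 · 3 · 1 · 3 · 0 · 2
1 · 0 · 3 · 2 · 2 · 3
0 · 3 · 1 · 3 · 1 · 3
1 · 3 · 3 · 3 · 0 · 2
t=4: 3 · 3 · 3 · 0 · 1 · 2
1 · 2 · 1 · 1 · 3 · 3
1 · 1 · 1 · 2 · 2 · 3
2 · 2 · 2 · 1 · 1 · 2
t=5: 3 · 3 · 3 · 0 · 1 · 2
1 · 2 · 1 · 1 · 3 · 3
1 · 1 · 1 · 2 · 2 · 3
2 · 3 · 2 · 1 · 1 · 2
t=6: 3 · 3 · 3 · 0 · 1 · 2
1 · 2 · 1 · 1 · 3 · 3
1 · 2 · 1 · 2 · 2 · 3
3 · 0 · 3 · 1 · 1 · 2
t=7: 3 · 3 · 3 · 0 · 1 · 2
1 · 2 · 1 · 1 · 3 · 3
1 · 2 · 1 · 2 · 2 · 3
3 · 1 · 3 · 1 · 1 · 2
t=8: 3 · 3 · 3 · 0 · 1 · 2
1 · 2 · 1 · 1 · 3 · 3
1 · 2 · 1 · 2 · 2 · 3
3 · 2 · 3 · 1 · 1 · 2

1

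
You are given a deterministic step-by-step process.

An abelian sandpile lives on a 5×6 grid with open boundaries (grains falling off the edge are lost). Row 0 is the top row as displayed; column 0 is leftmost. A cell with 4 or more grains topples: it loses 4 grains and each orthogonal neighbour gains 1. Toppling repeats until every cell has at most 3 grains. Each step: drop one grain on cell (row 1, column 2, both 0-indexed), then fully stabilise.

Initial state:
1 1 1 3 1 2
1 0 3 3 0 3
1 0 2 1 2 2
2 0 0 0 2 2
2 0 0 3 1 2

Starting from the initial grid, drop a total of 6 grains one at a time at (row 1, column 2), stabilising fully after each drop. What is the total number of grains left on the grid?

45

[0] 1 1 1 3 1 2
1 0 3 3 0 3
1 0 2 1 2 2
2 0 0 0 2 2
2 0 0 3 1 2
[1] 1 1 3 0 2 2
1 1 1 1 1 3
1 0 3 2 2 2
2 0 0 0 2 2
2 0 0 3 1 2
[2] 1 1 3 0 2 2
1 1 2 1 1 3
1 0 3 2 2 2
2 0 0 0 2 2
2 0 0 3 1 2
[3] 1 1 3 0 2 2
1 1 3 1 1 3
1 0 3 2 2 2
2 0 0 0 2 2
2 0 0 3 1 2
[4] 1 2 0 1 2 2
1 2 2 2 1 3
1 1 0 3 2 2
2 0 1 0 2 2
2 0 0 3 1 2
[5] 1 2 0 1 2 2
1 2 3 2 1 3
1 1 0 3 2 2
2 0 1 0 2 2
2 0 0 3 1 2
[6] 1 2 1 1 2 2
1 3 0 3 1 3
1 1 1 3 2 2
2 0 1 0 2 2
2 0 0 3 1 2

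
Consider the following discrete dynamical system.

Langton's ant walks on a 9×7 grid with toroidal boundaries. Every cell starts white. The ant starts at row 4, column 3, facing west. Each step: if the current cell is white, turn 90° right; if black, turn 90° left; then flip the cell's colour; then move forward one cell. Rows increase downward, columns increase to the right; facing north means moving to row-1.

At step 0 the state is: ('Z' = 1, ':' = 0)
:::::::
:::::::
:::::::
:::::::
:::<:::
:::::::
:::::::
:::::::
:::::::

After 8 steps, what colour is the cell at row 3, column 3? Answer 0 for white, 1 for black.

1

t=0: :::::::
:::::::
:::::::
:::::::
:::<:::
:::::::
:::::::
:::::::
:::::::
t=1: :::::::
:::::::
:::::::
:::^:::
:::Z:::
:::::::
:::::::
:::::::
:::::::
t=2: :::::::
:::::::
:::::::
:::Z>::
:::Z:::
:::::::
:::::::
:::::::
:::::::
t=3: :::::::
:::::::
:::::::
:::ZZ::
:::Zv::
:::::::
:::::::
:::::::
:::::::
t=4: :::::::
:::::::
:::::::
:::ZZ::
:::<Z::
:::::::
:::::::
:::::::
:::::::
t=5: :::::::
:::::::
:::::::
:::ZZ::
::::Z::
:::v:::
:::::::
:::::::
:::::::
t=6: :::::::
:::::::
:::::::
:::ZZ::
::::Z::
::<Z:::
:::::::
:::::::
:::::::
t=7: :::::::
:::::::
:::::::
:::ZZ::
::^:Z::
::ZZ:::
:::::::
:::::::
:::::::
t=8: :::::::
:::::::
:::::::
:::ZZ::
::Z>Z::
::ZZ:::
:::::::
:::::::
:::::::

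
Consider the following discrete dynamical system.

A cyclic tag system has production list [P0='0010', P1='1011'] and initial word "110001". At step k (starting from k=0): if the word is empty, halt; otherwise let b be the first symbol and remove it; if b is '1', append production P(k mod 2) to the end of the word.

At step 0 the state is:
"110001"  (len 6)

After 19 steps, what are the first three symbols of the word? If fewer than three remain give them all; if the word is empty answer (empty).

0) "110001"  (len 6)
1) "100010010"  (len 9)
2) "000100101011"  (len 12)
3) "00100101011"  (len 11)
4) "0100101011"  (len 10)
5) "100101011"  (len 9)
6) "001010111011"  (len 12)
7) "01010111011"  (len 11)
8) "1010111011"  (len 10)
9) "0101110110010"  (len 13)
10) "101110110010"  (len 12)
11) "011101100100010"  (len 15)
12) "11101100100010"  (len 14)
13) "11011001000100010"  (len 17)
14) "10110010001000101011"  (len 20)
15) "01100100010001010110010"  (len 23)
16) "1100100010001010110010"  (len 22)
17) "1001000100010101100100010"  (len 25)
18) "0010001000101011001000101011"  (len 28)
19) "010001000101011001000101011"  (len 27)

010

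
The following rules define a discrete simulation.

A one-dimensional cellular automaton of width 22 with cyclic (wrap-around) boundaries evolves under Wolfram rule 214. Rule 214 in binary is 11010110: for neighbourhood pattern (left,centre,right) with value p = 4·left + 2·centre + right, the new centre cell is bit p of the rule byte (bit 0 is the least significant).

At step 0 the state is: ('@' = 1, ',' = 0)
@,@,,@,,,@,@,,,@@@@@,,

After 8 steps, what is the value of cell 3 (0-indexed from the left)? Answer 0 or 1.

0) @,@,,@,,,@,@,,,@@@@@,,
1) @,@@@@@,@@,@@,@,@@@@@@
2) @,,@@@@,,@,,@,@,,@@@@@
3) @@@,@@@@@@@@@,@@@,@@@@
4) @@@,,@@@@@@@@,,@@,,@@@
5) @@@@@,@@@@@@@@@,@@@,@@
6) @@@@@,,@@@@@@@@,,@@,,@
7) @@@@@@@,@@@@@@@@@,@@@,
8) ,@@@@@@,,@@@@@@@@,,@@,

1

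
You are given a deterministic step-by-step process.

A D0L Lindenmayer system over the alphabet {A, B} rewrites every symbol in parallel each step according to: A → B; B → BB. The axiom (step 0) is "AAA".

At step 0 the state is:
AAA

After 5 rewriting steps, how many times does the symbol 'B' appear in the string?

48

t=0: AAA
t=1: BBB
t=2: BBBBBB
t=3: BBBBBBBBBBBB
t=4: BBBBBBBBBBBBBBBBBBBBBBBB
t=5: BBBBBBBBBBBBBBBBBBBBBBBBBBBBBBBBBBBBBBBBBBBBBBBB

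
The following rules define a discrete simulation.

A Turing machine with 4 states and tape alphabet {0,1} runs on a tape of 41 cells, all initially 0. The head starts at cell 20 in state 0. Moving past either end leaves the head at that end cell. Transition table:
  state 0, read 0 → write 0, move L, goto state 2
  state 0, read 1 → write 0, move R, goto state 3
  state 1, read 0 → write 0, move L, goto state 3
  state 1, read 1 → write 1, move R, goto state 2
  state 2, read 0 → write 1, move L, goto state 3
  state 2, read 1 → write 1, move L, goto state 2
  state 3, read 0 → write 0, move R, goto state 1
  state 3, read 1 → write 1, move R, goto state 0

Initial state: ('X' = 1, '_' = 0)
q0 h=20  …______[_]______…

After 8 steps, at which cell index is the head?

k=0  q0 h=20  …______[_]______…
k=1  q2 h=19  …______[_]______…
k=2  q3 h=18  …______[_]X_____…
k=3  q1 h=19  …______[X]______…
k=4  q2 h=20  …_____X[_]______…
k=5  q3 h=19  …______[X]X_____…
k=6  q0 h=20  …_____X[X]______…
k=7  q3 h=21  …____X_[_]______…
k=8  q1 h=22  …___X__[_]______…

22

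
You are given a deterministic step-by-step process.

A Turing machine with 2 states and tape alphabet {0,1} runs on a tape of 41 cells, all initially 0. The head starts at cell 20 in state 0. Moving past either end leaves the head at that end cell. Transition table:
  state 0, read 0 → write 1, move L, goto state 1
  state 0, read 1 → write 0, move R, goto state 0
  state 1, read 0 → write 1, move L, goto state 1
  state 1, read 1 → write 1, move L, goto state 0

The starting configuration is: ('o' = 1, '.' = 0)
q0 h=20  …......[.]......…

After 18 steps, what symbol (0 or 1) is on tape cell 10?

1

0) q0 h=20  …......[.]......…
1) q1 h=19  …......[.]o.....…
2) q1 h=18  …......[.]oo....…
3) q1 h=17  …......[.]ooo...…
4) q1 h=16  …......[.]oooo..…
5) q1 h=15  …......[.]ooooo.…
6) q1 h=14  …......[.]oooooo…
7) q1 h=13  …......[.]oooooo…
8) q1 h=12  …......[.]oooooo…
9) q1 h=11  …......[.]oooooo…
10) q1 h=10  …......[.]oooooo…
11) q1 h= 9  …......[.]oooooo…
12) q1 h= 8  …......[.]oooooo…
13) q1 h= 7  …......[.]oooooo…
14) q1 h= 6  |......[.]oooooo…
15) q1 h= 5  |.....[.]oooooo…
16) q1 h= 4  |....[.]oooooo…
17) q1 h= 3  |...[.]oooooo…
18) q1 h= 2  |..[.]oooooo…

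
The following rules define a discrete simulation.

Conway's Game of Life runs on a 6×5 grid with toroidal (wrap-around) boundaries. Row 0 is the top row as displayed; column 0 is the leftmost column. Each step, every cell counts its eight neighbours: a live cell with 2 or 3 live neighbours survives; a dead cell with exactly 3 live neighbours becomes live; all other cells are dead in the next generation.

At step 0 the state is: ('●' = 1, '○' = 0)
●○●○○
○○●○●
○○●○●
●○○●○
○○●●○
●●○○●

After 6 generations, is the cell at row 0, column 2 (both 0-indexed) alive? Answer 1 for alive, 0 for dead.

0

0) ●○●○○
○○●○●
○○●○●
●○○●○
○○●●○
●●○○●
1) ○○●○○
●○●○●
●●●○●
○●○○○
○○●●○
●○○○●
2) ○○○○○
○○●○●
○○●○●
○○○○●
●●●●●
○●●○●
3) ●●●○○
○○○○○
●○○○●
○○○○○
○○○○○
○○○○●
4) ●●○○○
○○○○●
○○○○○
○○○○○
○○○○○
●●○○○
5) ○●○○●
●○○○○
○○○○○
○○○○○
○○○○○
●●○○○
6) ○●○○●
●○○○○
○○○○○
○○○○○
○○○○○
●●○○○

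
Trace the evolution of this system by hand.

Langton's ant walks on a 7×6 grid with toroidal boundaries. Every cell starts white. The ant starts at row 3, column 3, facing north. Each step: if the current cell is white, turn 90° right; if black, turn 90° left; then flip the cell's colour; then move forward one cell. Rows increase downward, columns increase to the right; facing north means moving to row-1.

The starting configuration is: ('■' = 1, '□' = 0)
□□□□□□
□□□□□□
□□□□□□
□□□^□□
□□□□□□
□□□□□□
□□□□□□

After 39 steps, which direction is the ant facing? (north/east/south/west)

0) □□□□□□
□□□□□□
□□□□□□
□□□^□□
□□□□□□
□□□□□□
□□□□□□
1) □□□□□□
□□□□□□
□□□□□□
□□□■>□
□□□□□□
□□□□□□
□□□□□□
2) □□□□□□
□□□□□□
□□□□□□
□□□■■□
□□□□v□
□□□□□□
□□□□□□
3) □□□□□□
□□□□□□
□□□□□□
□□□■■□
□□□<■□
□□□□□□
□□□□□□
4) □□□□□□
□□□□□□
□□□□□□
□□□^■□
□□□■■□
□□□□□□
□□□□□□
5) □□□□□□
□□□□□□
□□□□□□
□□<□■□
□□□■■□
□□□□□□
□□□□□□
6) □□□□□□
□□□□□□
□□^□□□
□□■□■□
□□□■■□
□□□□□□
□□□□□□
7) □□□□□□
□□□□□□
□□■>□□
□□■□■□
□□□■■□
□□□□□□
□□□□□□
8) □□□□□□
□□□□□□
□□■■□□
□□■v■□
□□□■■□
□□□□□□
□□□□□□
9) □□□□□□
□□□□□□
□□■■□□
□□<■■□
□□□■■□
□□□□□□
□□□□□□
10) □□□□□□
□□□□□□
□□■■□□
□□□■■□
□□v■■□
□□□□□□
□□□□□□
11) □□□□□□
□□□□□□
□□■■□□
□□□■■□
□<■■■□
□□□□□□
□□□□□□
12) □□□□□□
□□□□□□
□□■■□□
□^□■■□
□■■■■□
□□□□□□
□□□□□□
13) □□□□□□
□□□□□□
□□■■□□
□■>■■□
□■■■■□
□□□□□□
□□□□□□
14) □□□□□□
□□□□□□
□□■■□□
□■■■■□
□■v■■□
□□□□□□
□□□□□□
15) □□□□□□
□□□□□□
□□■■□□
□■■■■□
□■□>■□
□□□□□□
□□□□□□
16) □□□□□□
□□□□□□
□□■■□□
□■■^■□
□■□□■□
□□□□□□
□□□□□□
17) □□□□□□
□□□□□□
□□■■□□
□■<□■□
□■□□■□
□□□□□□
□□□□□□
18) □□□□□□
□□□□□□
□□■■□□
□■□□■□
□■v□■□
□□□□□□
□□□□□□
19) □□□□□□
□□□□□□
□□■■□□
□■□□■□
□<■□■□
□□□□□□
□□□□□□
20) □□□□□□
□□□□□□
□□■■□□
□■□□■□
□□■□■□
□v□□□□
□□□□□□
21) □□□□□□
□□□□□□
□□■■□□
□■□□■□
□□■□■□
<■□□□□
□□□□□□
22) □□□□□□
□□□□□□
□□■■□□
□■□□■□
^□■□■□
■■□□□□
□□□□□□
23) □□□□□□
□□□□□□
□□■■□□
□■□□■□
■>■□■□
■■□□□□
□□□□□□
24) □□□□□□
□□□□□□
□□■■□□
□■□□■□
■■■□■□
■v□□□□
□□□□□□
25) □□□□□□
□□□□□□
□□■■□□
□■□□■□
■■■□■□
■□>□□□
□□□□□□
26) □□□□□□
□□□□□□
□□■■□□
□■□□■□
■■■□■□
■□■□□□
□□v□□□
27) □□□□□□
□□□□□□
□□■■□□
□■□□■□
■■■□■□
■□■□□□
□<■□□□
28) □□□□□□
□□□□□□
□□■■□□
□■□□■□
■■■□■□
■^■□□□
□■■□□□
29) □□□□□□
□□□□□□
□□■■□□
□■□□■□
■■■□■□
■■>□□□
□■■□□□
30) □□□□□□
□□□□□□
□□■■□□
□■□□■□
■■^□■□
■■□□□□
□■■□□□
31) □□□□□□
□□□□□□
□□■■□□
□■□□■□
■<□□■□
■■□□□□
□■■□□□
32) □□□□□□
□□□□□□
□□■■□□
□■□□■□
■□□□■□
■v□□□□
□■■□□□
33) □□□□□□
□□□□□□
□□■■□□
□■□□■□
■□□□■□
■□>□□□
□■■□□□
34) □□□□□□
□□□□□□
□□■■□□
□■□□■□
■□□□■□
■□■□□□
□■v□□□
35) □□□□□□
□□□□□□
□□■■□□
□■□□■□
■□□□■□
■□■□□□
□■□>□□
36) □□□v□□
□□□□□□
□□■■□□
□■□□■□
■□□□■□
■□■□□□
□■□■□□
37) □□<■□□
□□□□□□
□□■■□□
□■□□■□
■□□□■□
■□■□□□
□■□■□□
38) □□■■□□
□□□□□□
□□■■□□
□■□□■□
■□□□■□
■□■□□□
□■^■□□
39) □□■■□□
□□□□□□
□□■■□□
□■□□■□
■□□□■□
■□■□□□
□■■>□□

east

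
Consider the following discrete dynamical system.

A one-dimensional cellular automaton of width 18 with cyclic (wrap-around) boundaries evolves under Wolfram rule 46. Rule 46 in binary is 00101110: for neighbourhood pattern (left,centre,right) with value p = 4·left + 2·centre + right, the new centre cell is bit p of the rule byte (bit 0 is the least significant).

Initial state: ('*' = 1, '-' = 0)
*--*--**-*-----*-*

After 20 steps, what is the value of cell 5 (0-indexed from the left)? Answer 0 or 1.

1

step 0: *--*--**-*-----*-*
step 1: --**-**-**----****
step 2: -**-**-**----**---
step 3: **-**-**----**----
step 4: *-**-**----**----*
step 5: -**-**----**----**
step 6: **-**----**----**-
step 7: *-**----**----**-*
step 8: -**----**----**-**
step 9: **----**----**-**-
step 10: *----**----**-**-*
step 11: ----**----**-**-**
step 12: ---**----**-**-**-
step 13: --**----**-**-**--
step 14: -**----**-**-**---
step 15: **----**-**-**----
step 16: *----**-**-**----*
step 17: ----**-**-**----**
step 18: ---**-**-**----**-
step 19: --**-**-**----**--
step 20: -**-**-**----**---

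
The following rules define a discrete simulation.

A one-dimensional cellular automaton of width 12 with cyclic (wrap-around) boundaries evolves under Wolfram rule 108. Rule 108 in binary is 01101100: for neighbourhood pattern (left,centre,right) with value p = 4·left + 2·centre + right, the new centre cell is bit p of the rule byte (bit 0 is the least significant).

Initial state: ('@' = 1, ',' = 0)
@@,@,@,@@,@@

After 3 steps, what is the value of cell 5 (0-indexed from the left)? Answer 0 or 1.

0

step 0: @@,@,@,@@,@@
step 1: ,@@@@@@@@@@,
step 2: ,@,,,,,,,,@,
step 3: ,@,,,,,,,,@,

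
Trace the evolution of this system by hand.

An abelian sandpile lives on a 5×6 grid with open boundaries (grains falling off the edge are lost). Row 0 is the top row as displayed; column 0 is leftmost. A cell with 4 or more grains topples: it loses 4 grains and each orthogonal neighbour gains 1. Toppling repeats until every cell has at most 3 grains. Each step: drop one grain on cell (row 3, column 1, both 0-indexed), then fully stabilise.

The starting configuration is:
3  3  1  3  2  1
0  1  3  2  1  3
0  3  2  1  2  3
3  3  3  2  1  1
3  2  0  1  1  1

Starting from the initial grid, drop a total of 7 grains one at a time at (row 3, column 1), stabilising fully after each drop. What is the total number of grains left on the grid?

58

gen 0: 3  3  1  3  2  1
0  1  3  2  1  3
0  3  2  1  2  3
3  3  3  2  1  1
3  2  0  1  1  1
gen 1: 3  3  2  3  2  1
0  3  0  3  1  3
2  2  1  2  2  3
2  0  2  3  1  1
1  1  2  1  1  1
gen 2: 3  3  2  3  2  1
0  3  0  3  1  3
2  2  1  2  2  3
2  1  2  3  1  1
1  1  2  1  1  1
gen 3: 3  3  2  3  2  1
0  3  0  3  1  3
2  2  1  2  2  3
2  2  2  3  1  1
1  1  2  1  1  1
gen 4: 3  3  2  3  2  1
0  3  0  3  1  3
2  2  1  2  2  3
2  3  2  3  1  1
1  1  2  1  1  1
gen 5: 3  3  2  3  2  1
0  3  0  3  1  3
2  3  1  2  2  3
3  0  3  3  1  1
1  2  2  1  1  1
gen 6: 3  3  2  3  2  1
0  3  0  3  1  3
2  3  1  2  2  3
3  1  3  3  1  1
1  2  2  1  1  1
gen 7: 3  3  2  3  2  1
0  3  0  3  1  3
2  3  1  2  2  3
3  2  3  3  1  1
1  2  2  1  1  1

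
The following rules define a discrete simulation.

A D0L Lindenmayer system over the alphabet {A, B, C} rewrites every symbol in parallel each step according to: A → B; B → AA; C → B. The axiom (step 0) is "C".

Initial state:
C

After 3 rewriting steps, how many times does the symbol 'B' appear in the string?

step 0: C
step 1: B
step 2: AA
step 3: BB

2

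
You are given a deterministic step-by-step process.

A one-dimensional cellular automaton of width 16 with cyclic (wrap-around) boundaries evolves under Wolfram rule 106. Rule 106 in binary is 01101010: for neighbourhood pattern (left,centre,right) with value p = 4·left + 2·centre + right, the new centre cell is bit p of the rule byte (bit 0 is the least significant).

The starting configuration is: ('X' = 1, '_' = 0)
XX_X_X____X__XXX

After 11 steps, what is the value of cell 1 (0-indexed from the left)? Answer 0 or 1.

0

t=0: XX_X_X____X__XXX
t=1: _XX_X____X__XX__
t=2: XXXX____X__XXX__
t=3: X__X___X__XX_X_X
t=4: X_X___X__XXXX_XX
t=5: XX___X__XX__XXX_
t=6: XX__X__XXX_XX_XX
t=7: _X_X__XX_XXXXXX_
t=8: X_X__XXXXX____X_
t=9: _X__XX___X___X_X
t=10: X__XXX__X___X_X_
t=11: __XX_X_X___X_X_X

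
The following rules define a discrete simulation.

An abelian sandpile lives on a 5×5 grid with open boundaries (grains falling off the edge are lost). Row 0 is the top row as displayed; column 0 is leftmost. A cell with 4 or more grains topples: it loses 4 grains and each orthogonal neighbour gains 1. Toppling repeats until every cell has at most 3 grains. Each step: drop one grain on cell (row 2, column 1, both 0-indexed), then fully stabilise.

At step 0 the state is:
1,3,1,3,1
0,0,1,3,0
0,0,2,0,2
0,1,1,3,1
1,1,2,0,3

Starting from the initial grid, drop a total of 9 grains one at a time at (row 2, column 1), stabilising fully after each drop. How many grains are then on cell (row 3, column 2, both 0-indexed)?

[0] 1,3,1,3,1
0,0,1,3,0
0,0,2,0,2
0,1,1,3,1
1,1,2,0,3
[1] 1,3,1,3,1
0,0,1,3,0
0,1,2,0,2
0,1,1,3,1
1,1,2,0,3
[2] 1,3,1,3,1
0,0,1,3,0
0,2,2,0,2
0,1,1,3,1
1,1,2,0,3
[3] 1,3,1,3,1
0,0,1,3,0
0,3,2,0,2
0,1,1,3,1
1,1,2,0,3
[4] 1,3,1,3,1
0,1,1,3,0
1,0,3,0,2
0,2,1,3,1
1,1,2,0,3
[5] 1,3,1,3,1
0,1,1,3,0
1,1,3,0,2
0,2,1,3,1
1,1,2,0,3
[6] 1,3,1,3,1
0,1,1,3,0
1,2,3,0,2
0,2,1,3,1
1,1,2,0,3
[7] 1,3,1,3,1
0,1,1,3,0
1,3,3,0,2
0,2,1,3,1
1,1,2,0,3
[8] 1,3,1,3,1
0,2,2,3,0
2,1,0,1,2
0,3,2,3,1
1,1,2,0,3
[9] 1,3,1,3,1
0,2,2,3,0
2,2,0,1,2
0,3,2,3,1
1,1,2,0,3

2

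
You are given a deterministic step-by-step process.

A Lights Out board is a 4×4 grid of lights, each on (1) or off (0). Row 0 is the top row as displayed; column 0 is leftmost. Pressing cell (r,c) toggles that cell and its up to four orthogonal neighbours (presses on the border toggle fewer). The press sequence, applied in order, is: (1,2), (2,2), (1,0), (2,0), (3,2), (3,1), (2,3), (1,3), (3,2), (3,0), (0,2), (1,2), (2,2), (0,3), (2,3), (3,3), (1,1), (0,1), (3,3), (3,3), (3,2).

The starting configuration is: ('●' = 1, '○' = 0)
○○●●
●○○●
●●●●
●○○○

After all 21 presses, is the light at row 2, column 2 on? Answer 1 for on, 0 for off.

0

step 0: ○○●●
●○○●
●●●●
●○○○
step 1: ○○○●
●●●○
●●○●
●○○○
step 2: ○○○●
●●○○
●○●○
●○●○
step 3: ●○○●
○○○○
○○●○
●○●○
step 4: ●○○●
●○○○
●●●○
○○●○
step 5: ●○○●
●○○○
●●○○
○●○●
step 6: ●○○●
●○○○
●○○○
●○●●
step 7: ●○○●
●○○●
●○●●
●○●○
step 8: ●○○○
●○●○
●○●○
●○●○
step 9: ●○○○
●○●○
●○○○
●●○●
step 10: ●○○○
●○●○
○○○○
○○○●
step 11: ●●●●
●○○○
○○○○
○○○●
step 12: ●●○●
●●●●
○○●○
○○○●
step 13: ●●○●
●●○●
○●○●
○○●●
step 14: ●●●○
●●○○
○●○●
○○●●
step 15: ●●●○
●●○●
○●●○
○○●○
step 16: ●●●○
●●○●
○●●●
○○○●
step 17: ●○●○
○○●●
○○●●
○○○●
step 18: ○●○○
○●●●
○○●●
○○○●
step 19: ○●○○
○●●●
○○●○
○○●○
step 20: ○●○○
○●●●
○○●●
○○○●
step 21: ○●○○
○●●●
○○○●
○●●○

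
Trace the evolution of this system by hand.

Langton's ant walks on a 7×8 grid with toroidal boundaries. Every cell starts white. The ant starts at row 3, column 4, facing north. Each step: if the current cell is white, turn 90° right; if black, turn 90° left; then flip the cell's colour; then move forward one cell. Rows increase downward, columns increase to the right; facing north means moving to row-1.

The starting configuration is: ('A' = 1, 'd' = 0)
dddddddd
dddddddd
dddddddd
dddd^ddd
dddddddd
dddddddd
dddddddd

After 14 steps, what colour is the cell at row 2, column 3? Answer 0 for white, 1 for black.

1

step 0: dddddddd
dddddddd
dddddddd
dddd^ddd
dddddddd
dddddddd
dddddddd
step 1: dddddddd
dddddddd
dddddddd
ddddA>dd
dddddddd
dddddddd
dddddddd
step 2: dddddddd
dddddddd
dddddddd
ddddAAdd
dddddvdd
dddddddd
dddddddd
step 3: dddddddd
dddddddd
dddddddd
ddddAAdd
dddd<Add
dddddddd
dddddddd
step 4: dddddddd
dddddddd
dddddddd
dddd^Add
ddddAAdd
dddddddd
dddddddd
step 5: dddddddd
dddddddd
dddddddd
ddd<dAdd
ddddAAdd
dddddddd
dddddddd
step 6: dddddddd
dddddddd
ddd^dddd
dddAdAdd
ddddAAdd
dddddddd
dddddddd
step 7: dddddddd
dddddddd
dddA>ddd
dddAdAdd
ddddAAdd
dddddddd
dddddddd
step 8: dddddddd
dddddddd
dddAAddd
dddAvAdd
ddddAAdd
dddddddd
dddddddd
step 9: dddddddd
dddddddd
dddAAddd
ddd<AAdd
ddddAAdd
dddddddd
dddddddd
step 10: dddddddd
dddddddd
dddAAddd
ddddAAdd
dddvAAdd
dddddddd
dddddddd
step 11: dddddddd
dddddddd
dddAAddd
ddddAAdd
dd<AAAdd
dddddddd
dddddddd
step 12: dddddddd
dddddddd
dddAAddd
dd^dAAdd
ddAAAAdd
dddddddd
dddddddd
step 13: dddddddd
dddddddd
dddAAddd
ddA>AAdd
ddAAAAdd
dddddddd
dddddddd
step 14: dddddddd
dddddddd
dddAAddd
ddAAAAdd
ddAvAAdd
dddddddd
dddddddd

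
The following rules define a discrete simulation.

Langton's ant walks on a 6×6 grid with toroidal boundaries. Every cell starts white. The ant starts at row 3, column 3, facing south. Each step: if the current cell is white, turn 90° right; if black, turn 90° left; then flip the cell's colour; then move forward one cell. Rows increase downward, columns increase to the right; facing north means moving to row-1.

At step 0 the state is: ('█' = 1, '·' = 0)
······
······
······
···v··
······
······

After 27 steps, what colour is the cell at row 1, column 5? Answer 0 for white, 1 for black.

k=0  ······
······
······
···v··
······
······
k=1  ······
······
······
··<█··
······
······
k=2  ······
······
··^···
··██··
······
······
k=3  ······
······
··█>··
··██··
······
······
k=4  ······
······
··██··
··█v··
······
······
k=5  ······
······
··██··
··█·>·
······
······
k=6  ······
······
··██··
··█·█·
····v·
······
k=7  ······
······
··██··
··█·█·
···<█·
······
k=8  ······
······
··██··
··█^█·
···██·
······
k=9  ······
······
··██··
··██>·
···██·
······
k=10  ······
······
··██^·
··██··
···██·
······
k=11  ······
······
··███>
··██··
···██·
······
k=12  ······
······
··████
··██·v
···██·
······
k=13  ······
······
··████
··██<█
···██·
······
k=14  ······
······
··██^█
··████
···██·
······
k=15  ······
······
··█<·█
··████
···██·
······
k=16  ······
······
··█··█
··█v██
···██·
······
k=17  ······
······
··█··█
··█·>█
···██·
······
k=18  ······
······
··█·^█
··█··█
···██·
······
k=19  ······
······
··█·█>
··█··█
···██·
······
k=20  ······
·····^
··█·█·
··█··█
···██·
······
k=21  ······
>····█
··█·█·
··█··█
···██·
······
k=22  ······
█····█
v·█·█·
··█··█
···██·
······
k=23  ······
█····█
█·█·█<
··█··█
···██·
······
k=24  ······
█····^
█·█·██
··█··█
···██·
······
k=25  ······
█···<·
█·█·██
··█··█
···██·
······
k=26  ····^·
█···█·
█·█·██
··█··█
···██·
······
k=27  ····█>
█···█·
█·█·██
··█··█
···██·
······

0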